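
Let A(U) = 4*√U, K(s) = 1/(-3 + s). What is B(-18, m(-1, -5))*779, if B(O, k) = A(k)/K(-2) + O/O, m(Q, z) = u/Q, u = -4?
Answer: -30381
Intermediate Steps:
m(Q, z) = -4/Q
B(O, k) = 1 - 20*√k (B(O, k) = (4*√k)/(1/(-3 - 2)) + O/O = (4*√k)/(1/(-5)) + 1 = (4*√k)/(-⅕) + 1 = (4*√k)*(-5) + 1 = -20*√k + 1 = 1 - 20*√k)
B(-18, m(-1, -5))*779 = (1 - 20*2*√(-1/(-1)))*779 = (1 - 20*√(-4*(-1)))*779 = (1 - 20*√4)*779 = (1 - 20*2)*779 = (1 - 40)*779 = -39*779 = -30381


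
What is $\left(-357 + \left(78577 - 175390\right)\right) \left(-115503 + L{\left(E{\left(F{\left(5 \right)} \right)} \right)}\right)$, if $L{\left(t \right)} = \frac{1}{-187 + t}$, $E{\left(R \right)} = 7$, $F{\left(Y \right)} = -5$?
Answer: $\frac{67340562299}{6} \approx 1.1223 \cdot 10^{10}$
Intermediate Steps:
$\left(-357 + \left(78577 - 175390\right)\right) \left(-115503 + L{\left(E{\left(F{\left(5 \right)} \right)} \right)}\right) = \left(-357 + \left(78577 - 175390\right)\right) \left(-115503 + \frac{1}{-187 + 7}\right) = \left(-357 + \left(78577 - 175390\right)\right) \left(-115503 + \frac{1}{-180}\right) = \left(-357 - 96813\right) \left(-115503 - \frac{1}{180}\right) = \left(-97170\right) \left(- \frac{20790541}{180}\right) = \frac{67340562299}{6}$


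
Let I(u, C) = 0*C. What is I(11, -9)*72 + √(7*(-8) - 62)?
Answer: I*√118 ≈ 10.863*I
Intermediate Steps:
I(u, C) = 0
I(11, -9)*72 + √(7*(-8) - 62) = 0*72 + √(7*(-8) - 62) = 0 + √(-56 - 62) = 0 + √(-118) = 0 + I*√118 = I*√118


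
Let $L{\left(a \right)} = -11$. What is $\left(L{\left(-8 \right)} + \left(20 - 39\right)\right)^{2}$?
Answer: $900$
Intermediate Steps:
$\left(L{\left(-8 \right)} + \left(20 - 39\right)\right)^{2} = \left(-11 + \left(20 - 39\right)\right)^{2} = \left(-11 - 19\right)^{2} = \left(-30\right)^{2} = 900$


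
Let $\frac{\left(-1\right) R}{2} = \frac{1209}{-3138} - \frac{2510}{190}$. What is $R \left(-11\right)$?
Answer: $- \frac{2972233}{9937} \approx -299.11$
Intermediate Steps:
$R = \frac{270203}{9937}$ ($R = - 2 \left(\frac{1209}{-3138} - \frac{2510}{190}\right) = - 2 \left(1209 \left(- \frac{1}{3138}\right) - \frac{251}{19}\right) = - 2 \left(- \frac{403}{1046} - \frac{251}{19}\right) = \left(-2\right) \left(- \frac{270203}{19874}\right) = \frac{270203}{9937} \approx 27.192$)
$R \left(-11\right) = \frac{270203}{9937} \left(-11\right) = - \frac{2972233}{9937}$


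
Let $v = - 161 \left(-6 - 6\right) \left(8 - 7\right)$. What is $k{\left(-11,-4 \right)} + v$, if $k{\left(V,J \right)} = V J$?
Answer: $1976$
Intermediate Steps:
$k{\left(V,J \right)} = J V$
$v = 1932$ ($v = - 161 \left(\left(-12\right) 1\right) = \left(-161\right) \left(-12\right) = 1932$)
$k{\left(-11,-4 \right)} + v = \left(-4\right) \left(-11\right) + 1932 = 44 + 1932 = 1976$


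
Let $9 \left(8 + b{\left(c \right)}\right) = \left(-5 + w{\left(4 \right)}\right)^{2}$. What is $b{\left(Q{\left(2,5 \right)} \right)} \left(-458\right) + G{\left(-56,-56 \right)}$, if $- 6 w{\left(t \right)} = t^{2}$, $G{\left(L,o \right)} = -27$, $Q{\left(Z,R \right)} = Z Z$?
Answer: $\frac{52315}{81} \approx 645.86$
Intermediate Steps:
$Q{\left(Z,R \right)} = Z^{2}$
$w{\left(t \right)} = - \frac{t^{2}}{6}$
$b{\left(c \right)} = - \frac{119}{81}$ ($b{\left(c \right)} = -8 + \frac{\left(-5 - \frac{4^{2}}{6}\right)^{2}}{9} = -8 + \frac{\left(-5 - \frac{8}{3}\right)^{2}}{9} = -8 + \frac{\left(- \frac{23}{3}\right)^{2}}{9} = -8 + \frac{1}{9} \cdot \frac{529}{9} = -8 + \frac{529}{81} = - \frac{119}{81}$)
$b{\left(Q{\left(2,5 \right)} \right)} \left(-458\right) + G{\left(-56,-56 \right)} = \left(- \frac{119}{81}\right) \left(-458\right) - 27 = \frac{54502}{81} - 27 = \frac{52315}{81}$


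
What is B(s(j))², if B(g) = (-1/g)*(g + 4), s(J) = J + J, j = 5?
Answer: 49/25 ≈ 1.9600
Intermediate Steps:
s(J) = 2*J
B(g) = -(4 + g)/g (B(g) = (-1/g)*(4 + g) = -(4 + g)/g)
B(s(j))² = ((-4 - 2*5)/((2*5)))² = ((-4 - 1*10)/10)² = ((-4 - 10)/10)² = ((⅒)*(-14))² = (-7/5)² = 49/25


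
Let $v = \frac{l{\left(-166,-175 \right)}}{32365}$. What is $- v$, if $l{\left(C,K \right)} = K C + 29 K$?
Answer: $- \frac{4795}{6473} \approx -0.74077$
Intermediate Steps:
$l{\left(C,K \right)} = 29 K + C K$ ($l{\left(C,K \right)} = C K + 29 K = 29 K + C K$)
$v = \frac{4795}{6473}$ ($v = \frac{\left(-175\right) \left(29 - 166\right)}{32365} = \left(-175\right) \left(-137\right) \frac{1}{32365} = 23975 \cdot \frac{1}{32365} = \frac{4795}{6473} \approx 0.74077$)
$- v = \left(-1\right) \frac{4795}{6473} = - \frac{4795}{6473}$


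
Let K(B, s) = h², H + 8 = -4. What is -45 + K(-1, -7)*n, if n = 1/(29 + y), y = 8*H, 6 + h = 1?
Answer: -3040/67 ≈ -45.373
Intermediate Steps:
H = -12 (H = -8 - 4 = -12)
h = -5 (h = -6 + 1 = -5)
y = -96 (y = 8*(-12) = -96)
n = -1/67 (n = 1/(29 - 96) = 1/(-67) = -1/67 ≈ -0.014925)
K(B, s) = 25 (K(B, s) = (-5)² = 25)
-45 + K(-1, -7)*n = -45 + 25*(-1/67) = -45 - 25/67 = -3040/67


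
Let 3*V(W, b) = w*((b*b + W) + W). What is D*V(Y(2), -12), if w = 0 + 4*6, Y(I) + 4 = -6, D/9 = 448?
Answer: 3999744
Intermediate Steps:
D = 4032 (D = 9*448 = 4032)
Y(I) = -10 (Y(I) = -4 - 6 = -10)
w = 24 (w = 0 + 24 = 24)
V(W, b) = 8*b² + 16*W (V(W, b) = (24*((b*b + W) + W))/3 = (24*((b² + W) + W))/3 = (24*((W + b²) + W))/3 = (24*(b² + 2*W))/3 = (24*b² + 48*W)/3 = 8*b² + 16*W)
D*V(Y(2), -12) = 4032*(8*(-12)² + 16*(-10)) = 4032*(8*144 - 160) = 4032*(1152 - 160) = 4032*992 = 3999744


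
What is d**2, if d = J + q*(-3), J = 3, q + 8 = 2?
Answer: 441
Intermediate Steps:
q = -6 (q = -8 + 2 = -6)
d = 21 (d = 3 - 6*(-3) = 3 + 18 = 21)
d**2 = 21**2 = 441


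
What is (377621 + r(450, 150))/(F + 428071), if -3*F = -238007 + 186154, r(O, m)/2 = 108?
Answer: 1133511/1336066 ≈ 0.84839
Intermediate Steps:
r(O, m) = 216 (r(O, m) = 2*108 = 216)
F = 51853/3 (F = -(-238007 + 186154)/3 = -⅓*(-51853) = 51853/3 ≈ 17284.)
(377621 + r(450, 150))/(F + 428071) = (377621 + 216)/(51853/3 + 428071) = 377837/(1336066/3) = 377837*(3/1336066) = 1133511/1336066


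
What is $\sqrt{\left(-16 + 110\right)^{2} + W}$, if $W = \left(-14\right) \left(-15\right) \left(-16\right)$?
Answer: $74$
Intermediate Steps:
$W = -3360$ ($W = 210 \left(-16\right) = -3360$)
$\sqrt{\left(-16 + 110\right)^{2} + W} = \sqrt{\left(-16 + 110\right)^{2} - 3360} = \sqrt{94^{2} - 3360} = \sqrt{8836 - 3360} = \sqrt{5476} = 74$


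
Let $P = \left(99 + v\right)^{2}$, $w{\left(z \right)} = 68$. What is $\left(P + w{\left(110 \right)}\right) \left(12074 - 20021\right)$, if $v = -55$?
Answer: $-15925788$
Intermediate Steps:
$P = 1936$ ($P = \left(99 - 55\right)^{2} = 44^{2} = 1936$)
$\left(P + w{\left(110 \right)}\right) \left(12074 - 20021\right) = \left(1936 + 68\right) \left(12074 - 20021\right) = 2004 \left(-7947\right) = -15925788$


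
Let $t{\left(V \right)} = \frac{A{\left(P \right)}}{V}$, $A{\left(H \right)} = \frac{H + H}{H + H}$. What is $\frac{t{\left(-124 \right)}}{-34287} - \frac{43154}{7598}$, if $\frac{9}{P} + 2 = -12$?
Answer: $- \frac{91736510477}{16151782812} \approx -5.6796$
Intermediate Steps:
$P = - \frac{9}{14}$ ($P = \frac{9}{-2 - 12} = \frac{9}{-14} = 9 \left(- \frac{1}{14}\right) = - \frac{9}{14} \approx -0.64286$)
$A{\left(H \right)} = 1$ ($A{\left(H \right)} = \frac{2 H}{2 H} = 2 H \frac{1}{2 H} = 1$)
$t{\left(V \right)} = \frac{1}{V}$ ($t{\left(V \right)} = 1 \frac{1}{V} = \frac{1}{V}$)
$\frac{t{\left(-124 \right)}}{-34287} - \frac{43154}{7598} = \frac{1}{\left(-124\right) \left(-34287\right)} - \frac{43154}{7598} = \left(- \frac{1}{124}\right) \left(- \frac{1}{34287}\right) - \frac{21577}{3799} = \frac{1}{4251588} - \frac{21577}{3799} = - \frac{91736510477}{16151782812}$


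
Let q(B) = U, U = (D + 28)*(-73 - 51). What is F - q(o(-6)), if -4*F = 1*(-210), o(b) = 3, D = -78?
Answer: -12295/2 ≈ -6147.5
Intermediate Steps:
U = 6200 (U = (-78 + 28)*(-73 - 51) = -50*(-124) = 6200)
F = 105/2 (F = -(-210)/4 = -¼*(-210) = 105/2 ≈ 52.500)
q(B) = 6200
F - q(o(-6)) = 105/2 - 1*6200 = 105/2 - 6200 = -12295/2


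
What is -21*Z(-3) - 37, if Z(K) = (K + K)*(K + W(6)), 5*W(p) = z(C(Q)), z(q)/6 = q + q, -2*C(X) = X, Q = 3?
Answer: -4343/5 ≈ -868.60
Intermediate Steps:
C(X) = -X/2
z(q) = 12*q (z(q) = 6*(q + q) = 6*(2*q) = 12*q)
W(p) = -18/5 (W(p) = (12*(-1/2*3))/5 = (12*(-3/2))/5 = (1/5)*(-18) = -18/5)
Z(K) = 2*K*(-18/5 + K) (Z(K) = (K + K)*(K - 18/5) = (2*K)*(-18/5 + K) = 2*K*(-18/5 + K))
-21*Z(-3) - 37 = -42*(-3)*(-18 + 5*(-3))/5 - 37 = -42*(-3)*(-18 - 15)/5 - 37 = -42*(-3)*(-33)/5 - 37 = -21*198/5 - 37 = -4158/5 - 37 = -4343/5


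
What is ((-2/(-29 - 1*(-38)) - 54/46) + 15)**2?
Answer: 7929856/42849 ≈ 185.07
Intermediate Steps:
((-2/(-29 - 1*(-38)) - 54/46) + 15)**2 = ((-2/(-29 + 38) - 54*1/46) + 15)**2 = ((-2/9 - 27/23) + 15)**2 = (-289/207 + 15)**2 = (2816/207)**2 = 7929856/42849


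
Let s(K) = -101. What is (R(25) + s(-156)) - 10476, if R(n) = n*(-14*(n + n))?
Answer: -28077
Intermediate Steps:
R(n) = -28*n² (R(n) = n*(-28*n) = -28*n²)
(R(25) + s(-156)) - 10476 = (-28*25² - 101) - 10476 = (-28*625 - 101) - 10476 = (-17500 - 101) - 10476 = -17601 - 10476 = -28077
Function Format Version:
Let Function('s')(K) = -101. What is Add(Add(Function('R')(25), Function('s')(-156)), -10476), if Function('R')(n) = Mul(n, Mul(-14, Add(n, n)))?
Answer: -28077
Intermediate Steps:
Function('R')(n) = Mul(-28, Pow(n, 2)) (Function('R')(n) = Mul(n, Mul(-14, Mul(2, n))) = Mul(n, Mul(-28, n)) = Mul(-28, Pow(n, 2)))
Add(Add(Function('R')(25), Function('s')(-156)), -10476) = Add(Add(Mul(-28, Pow(25, 2)), -101), -10476) = Add(Add(Mul(-28, 625), -101), -10476) = Add(Add(-17500, -101), -10476) = Add(-17601, -10476) = -28077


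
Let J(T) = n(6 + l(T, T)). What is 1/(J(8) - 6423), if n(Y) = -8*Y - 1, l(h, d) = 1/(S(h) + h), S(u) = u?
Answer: -2/12945 ≈ -0.00015450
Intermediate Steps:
l(h, d) = 1/(2*h) (l(h, d) = 1/(h + h) = 1/(2*h))
n(Y) = -1 - 8*Y
J(T) = -49 - 4/T (J(T) = -1 - 8*(6 + 1/(2*T)) = -1 + (-48 - 4/T) = -49 - 4/T)
1/(J(8) - 6423) = 1/((-49 - 4/8) - 6423) = 1/((-49 - 4*⅛) - 6423) = 1/((-49 - ½) - 6423) = 1/(-99/2 - 6423) = 1/(-12945/2) = -2/12945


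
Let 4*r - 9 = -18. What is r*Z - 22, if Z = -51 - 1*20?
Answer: 551/4 ≈ 137.75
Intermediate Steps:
r = -9/4 (r = 9/4 + (1/4)*(-18) = 9/4 - 9/2 = -9/4 ≈ -2.2500)
Z = -71 (Z = -51 - 20 = -71)
r*Z - 22 = -9/4*(-71) - 22 = 639/4 - 22 = 551/4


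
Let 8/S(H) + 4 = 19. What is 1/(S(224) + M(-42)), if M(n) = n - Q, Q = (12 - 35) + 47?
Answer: -15/982 ≈ -0.015275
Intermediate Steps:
Q = 24 (Q = -23 + 47 = 24)
S(H) = 8/15 (S(H) = 8/(-4 + 19) = 8/15)
M(n) = -24 + n (M(n) = n - 1*24 = n - 24 = -24 + n)
1/(S(224) + M(-42)) = 1/(8/15 + (-24 - 42)) = 1/(8/15 - 66) = 1/(-982/15) = -15/982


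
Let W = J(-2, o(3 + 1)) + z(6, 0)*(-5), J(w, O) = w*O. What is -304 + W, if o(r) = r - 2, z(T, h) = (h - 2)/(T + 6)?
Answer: -1843/6 ≈ -307.17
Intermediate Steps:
z(T, h) = (-2 + h)/(6 + T)
o(r) = -2 + r
J(w, O) = O*w
W = -19/6 (W = (-2 + (3 + 1))*(-2) + ((-2 + 0)/(6 + 6))*(-5) = (-2 + 4)*(-2) + (-2/12)*(-5) = 2*(-2) + ((1/12)*(-2))*(-5) = -4 - 1/6*(-5) = -4 + 5/6 = -19/6 ≈ -3.1667)
-304 + W = -304 - 19/6 = -1843/6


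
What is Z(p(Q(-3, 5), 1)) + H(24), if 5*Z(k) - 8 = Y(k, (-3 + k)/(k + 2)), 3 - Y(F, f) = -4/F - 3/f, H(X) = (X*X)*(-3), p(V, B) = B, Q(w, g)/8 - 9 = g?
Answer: -17259/10 ≈ -1725.9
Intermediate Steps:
Q(w, g) = 72 + 8*g
H(X) = -3*X² (H(X) = X²*(-3) = -3*X²)
Y(F, f) = 3 + 3/f + 4/F (Y(F, f) = 3 - (-4/F - 3/f) = 3 + (3/f + 4/F) = 3 + 3/f + 4/F)
Z(k) = 11/5 + 4/(5*k) + 3*(2 + k)/(5*(-3 + k)) (Z(k) = 8/5 + (3 + 3/(((-3 + k)/(k + 2))) + 4/k)/5 = 8/5 + (3 + 3/(((-3 + k)/(2 + k))) + 4/k)/5 = 8/5 + (3 + 3*((2 + k)/(-3 + k)) + 4/k)/5 = 8/5 + (3 + 3*(2 + k)/(-3 + k) + 4/k)/5 = 8/5 + (3 + 4/k + 3*(2 + k)/(-3 + k))/5 = 8/5 + (⅗ + 4/(5*k) + 3*(2 + k)/(5*(-3 + k))) = 11/5 + 4/(5*k) + 3*(2 + k)/(5*(-3 + k)))
Z(p(Q(-3, 5), 1)) + H(24) = (⅕)*(-12 - 23*1 + 14*1²)/(1*(-3 + 1)) - 3*24² = (⅕)*1*(-12 - 23 + 14*1)/(-2) - 3*576 = (⅕)*1*(-½)*(-12 - 23 + 14) - 1728 = (⅕)*1*(-½)*(-21) - 1728 = 21/10 - 1728 = -17259/10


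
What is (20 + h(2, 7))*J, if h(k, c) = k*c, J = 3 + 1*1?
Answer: 136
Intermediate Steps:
J = 4 (J = 3 + 1 = 4)
h(k, c) = c*k
(20 + h(2, 7))*J = (20 + 7*2)*4 = (20 + 14)*4 = 34*4 = 136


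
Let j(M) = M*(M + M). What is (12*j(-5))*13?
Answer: 7800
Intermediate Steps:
j(M) = 2*M**2 (j(M) = M*(2*M) = 2*M**2)
(12*j(-5))*13 = (12*(2*(-5)**2))*13 = (12*(2*25))*13 = (12*50)*13 = 600*13 = 7800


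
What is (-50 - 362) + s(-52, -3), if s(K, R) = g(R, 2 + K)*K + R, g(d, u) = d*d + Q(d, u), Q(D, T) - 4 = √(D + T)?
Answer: -1091 - 52*I*√53 ≈ -1091.0 - 378.57*I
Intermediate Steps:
Q(D, T) = 4 + √(D + T)
g(d, u) = 4 + d² + √(d + u) (g(d, u) = d*d + (4 + √(d + u)) = d² + (4 + √(d + u)) = 4 + d² + √(d + u))
s(K, R) = R + K*(4 + R² + √(2 + K + R)) (s(K, R) = (4 + R² + √(R + (2 + K)))*K + R = (4 + R² + √(2 + K + R))*K + R = K*(4 + R² + √(2 + K + R)) + R = R + K*(4 + R² + √(2 + K + R)))
(-50 - 362) + s(-52, -3) = (-50 - 362) + (-3 - 52*(4 + (-3)² + √(2 - 52 - 3))) = -412 + (-3 - 52*(4 + 9 + √(-53))) = -412 + (-3 - 52*(4 + 9 + I*√53)) = -412 + (-3 - 52*(13 + I*√53)) = -412 + (-3 + (-676 - 52*I*√53)) = -412 + (-679 - 52*I*√53) = -1091 - 52*I*√53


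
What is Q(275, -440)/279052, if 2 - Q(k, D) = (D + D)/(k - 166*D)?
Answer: 1341/185988158 ≈ 7.2101e-6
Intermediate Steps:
Q(k, D) = 2 - 2*D/(k - 166*D) (Q(k, D) = 2 - (D + D)/(k - 166*D) = 2 - 2*D/(k - 166*D))
Q(275, -440)/279052 = (2*(-1*275 + 167*(-440))/(-1*275 + 166*(-440)))/279052 = (2*(-275 - 73480)/(-275 - 73040))*(1/279052) = (2*(-73755)/(-73315))*(1/279052) = (2*(-1/73315)*(-73755))*(1/279052) = (2682/1333)*(1/279052) = 1341/185988158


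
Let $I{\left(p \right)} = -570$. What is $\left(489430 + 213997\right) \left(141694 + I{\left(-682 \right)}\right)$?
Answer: $99270431948$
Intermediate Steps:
$\left(489430 + 213997\right) \left(141694 + I{\left(-682 \right)}\right) = \left(489430 + 213997\right) \left(141694 - 570\right) = 703427 \cdot 141124 = 99270431948$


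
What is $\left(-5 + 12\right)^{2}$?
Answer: $49$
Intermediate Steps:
$\left(-5 + 12\right)^{2} = 7^{2} = 49$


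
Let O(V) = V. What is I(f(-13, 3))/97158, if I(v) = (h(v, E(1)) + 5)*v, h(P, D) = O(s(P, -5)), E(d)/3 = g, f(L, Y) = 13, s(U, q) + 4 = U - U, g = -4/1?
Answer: 13/97158 ≈ 0.00013380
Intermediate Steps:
g = -4 (g = -4*1 = -4)
s(U, q) = -4 (s(U, q) = -4 + (U - U) = -4 + 0 = -4)
E(d) = -12 (E(d) = 3*(-4) = -12)
h(P, D) = -4
I(v) = v (I(v) = (-4 + 5)*v = 1*v = v)
I(f(-13, 3))/97158 = 13/97158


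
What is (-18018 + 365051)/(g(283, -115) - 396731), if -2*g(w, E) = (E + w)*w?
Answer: -347033/420503 ≈ -0.82528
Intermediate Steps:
g(w, E) = -w*(E + w)/2 (g(w, E) = -(E + w)*w/2 = -w*(E + w)/2)
(-18018 + 365051)/(g(283, -115) - 396731) = (-18018 + 365051)/(-1/2*283*(-115 + 283) - 396731) = 347033/(-1/2*283*168 - 396731) = 347033/(-23772 - 396731) = 347033/(-420503) = 347033*(-1/420503) = -347033/420503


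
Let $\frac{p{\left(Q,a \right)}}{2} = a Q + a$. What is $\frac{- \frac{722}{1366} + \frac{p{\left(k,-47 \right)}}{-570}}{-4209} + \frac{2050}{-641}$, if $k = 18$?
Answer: $- \frac{88415575976}{27640692405} \approx -3.1987$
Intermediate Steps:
$p{\left(Q,a \right)} = 2 a + 2 Q a$ ($p{\left(Q,a \right)} = 2 \left(a Q + a\right) = 2 \left(Q a + a\right) = 2 \left(a + Q a\right) = 2 a + 2 Q a$)
$\frac{- \frac{722}{1366} + \frac{p{\left(k,-47 \right)}}{-570}}{-4209} + \frac{2050}{-641} = \frac{- \frac{722}{1366} + \frac{2 \left(-47\right) \left(1 + 18\right)}{-570}}{-4209} + \frac{2050}{-641} = \left(\left(-722\right) \frac{1}{1366} + 2 \left(-47\right) 19 \left(- \frac{1}{570}\right)\right) \left(- \frac{1}{4209}\right) + 2050 \left(- \frac{1}{641}\right) = \left(- \frac{361}{683} - - \frac{47}{15}\right) \left(- \frac{1}{4209}\right) - \frac{2050}{641} = \left(- \frac{361}{683} + \frac{47}{15}\right) \left(- \frac{1}{4209}\right) - \frac{2050}{641} = \frac{26686}{10245} \left(- \frac{1}{4209}\right) - \frac{2050}{641} = - \frac{26686}{43121205} - \frac{2050}{641} = - \frac{88415575976}{27640692405}$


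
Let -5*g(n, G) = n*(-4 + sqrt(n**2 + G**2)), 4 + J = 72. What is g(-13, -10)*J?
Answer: -3536/5 + 884*sqrt(269)/5 ≈ 2192.5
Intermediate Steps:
J = 68 (J = -4 + 72 = 68)
g(n, G) = -n*(-4 + sqrt(G**2 + n**2))/5 (g(n, G) = -n*(-4 + sqrt(n**2 + G**2))/5 = -n*(-4 + sqrt(G**2 + n**2))/5)
g(-13, -10)*J = ((1/5)*(-13)*(4 - sqrt((-10)**2 + (-13)**2)))*68 = ((1/5)*(-13)*(4 - sqrt(100 + 169)))*68 = ((1/5)*(-13)*(4 - sqrt(269)))*68 = (-52/5 + 13*sqrt(269)/5)*68 = -3536/5 + 884*sqrt(269)/5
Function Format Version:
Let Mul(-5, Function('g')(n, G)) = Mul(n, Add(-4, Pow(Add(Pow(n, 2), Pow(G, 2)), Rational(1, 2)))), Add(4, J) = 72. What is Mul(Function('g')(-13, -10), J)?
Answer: Add(Rational(-3536, 5), Mul(Rational(884, 5), Pow(269, Rational(1, 2)))) ≈ 2192.5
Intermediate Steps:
J = 68 (J = Add(-4, 72) = 68)
Function('g')(n, G) = Mul(Rational(-1, 5), n, Add(-4, Pow(Add(Pow(G, 2), Pow(n, 2)), Rational(1, 2)))) (Function('g')(n, G) = Mul(Rational(-1, 5), Mul(n, Add(-4, Pow(Add(Pow(n, 2), Pow(G, 2)), Rational(1, 2))))) = Mul(Rational(-1, 5), Mul(n, Add(-4, Pow(Add(Pow(G, 2), Pow(n, 2)), Rational(1, 2))))) = Mul(Rational(-1, 5), n, Add(-4, Pow(Add(Pow(G, 2), Pow(n, 2)), Rational(1, 2)))))
Mul(Function('g')(-13, -10), J) = Mul(Mul(Rational(1, 5), -13, Add(4, Mul(-1, Pow(Add(Pow(-10, 2), Pow(-13, 2)), Rational(1, 2))))), 68) = Mul(Mul(Rational(1, 5), -13, Add(4, Mul(-1, Pow(Add(100, 169), Rational(1, 2))))), 68) = Mul(Mul(Rational(1, 5), -13, Add(4, Mul(-1, Pow(269, Rational(1, 2))))), 68) = Mul(Add(Rational(-52, 5), Mul(Rational(13, 5), Pow(269, Rational(1, 2)))), 68) = Add(Rational(-3536, 5), Mul(Rational(884, 5), Pow(269, Rational(1, 2))))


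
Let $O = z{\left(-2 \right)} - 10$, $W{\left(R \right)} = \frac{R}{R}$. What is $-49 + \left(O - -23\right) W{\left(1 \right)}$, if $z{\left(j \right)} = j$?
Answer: $-38$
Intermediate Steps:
$W{\left(R \right)} = 1$
$O = -12$ ($O = -2 - 10 = -12$)
$-49 + \left(O - -23\right) W{\left(1 \right)} = -49 + \left(-12 - -23\right) 1 = -49 + \left(-12 + 23\right) 1 = -49 + 11 \cdot 1 = -49 + 11 = -38$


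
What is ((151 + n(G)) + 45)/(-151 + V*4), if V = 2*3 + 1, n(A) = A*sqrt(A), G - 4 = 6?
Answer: -196/123 - 10*sqrt(10)/123 ≈ -1.8506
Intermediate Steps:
G = 10 (G = 4 + 6 = 10)
n(A) = A**(3/2)
V = 7 (V = 6 + 1 = 7)
((151 + n(G)) + 45)/(-151 + V*4) = ((151 + 10**(3/2)) + 45)/(-151 + 7*4) = ((151 + 10*sqrt(10)) + 45)/(-151 + 28) = (196 + 10*sqrt(10))/(-123) = (196 + 10*sqrt(10))*(-1/123) = -196/123 - 10*sqrt(10)/123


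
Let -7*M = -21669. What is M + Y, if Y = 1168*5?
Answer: 62549/7 ≈ 8935.6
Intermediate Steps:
M = 21669/7 (M = -⅐*(-21669) = 21669/7 ≈ 3095.6)
Y = 5840
M + Y = 21669/7 + 5840 = 62549/7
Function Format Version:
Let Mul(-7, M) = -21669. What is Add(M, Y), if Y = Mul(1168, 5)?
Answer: Rational(62549, 7) ≈ 8935.6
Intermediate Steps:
M = Rational(21669, 7) (M = Mul(Rational(-1, 7), -21669) = Rational(21669, 7) ≈ 3095.6)
Y = 5840
Add(M, Y) = Add(Rational(21669, 7), 5840) = Rational(62549, 7)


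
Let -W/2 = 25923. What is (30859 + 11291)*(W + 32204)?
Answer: -827910300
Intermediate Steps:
W = -51846 (W = -2*25923 = -51846)
(30859 + 11291)*(W + 32204) = (30859 + 11291)*(-51846 + 32204) = 42150*(-19642) = -827910300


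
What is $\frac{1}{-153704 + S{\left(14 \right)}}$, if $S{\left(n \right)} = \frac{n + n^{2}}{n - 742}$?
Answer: $- \frac{52}{7992623} \approx -6.506 \cdot 10^{-6}$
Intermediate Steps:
$S{\left(n \right)} = \frac{n + n^{2}}{-742 + n}$
$\frac{1}{-153704 + S{\left(14 \right)}} = \frac{1}{-153704 + \frac{14 \left(1 + 14\right)}{-742 + 14}} = \frac{1}{-153704 + 14 \frac{1}{-728} \cdot 15} = \frac{1}{-153704 + 14 \left(- \frac{1}{728}\right) 15} = \frac{1}{-153704 - \frac{15}{52}} = \frac{1}{- \frac{7992623}{52}} = - \frac{52}{7992623}$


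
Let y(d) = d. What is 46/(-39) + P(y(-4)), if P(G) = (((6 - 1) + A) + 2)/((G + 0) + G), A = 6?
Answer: -875/312 ≈ -2.8045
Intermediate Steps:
P(G) = 13/(2*G) (P(G) = (((6 - 1) + 6) + 2)/((G + 0) + G) = ((5 + 6) + 2)/(G + G) = (11 + 2)/((2*G)) = 13*(1/(2*G)) = 13/(2*G))
46/(-39) + P(y(-4)) = 46/(-39) + (13/2)/(-4) = -1/39*46 + (13/2)*(-¼) = -46/39 - 13/8 = -875/312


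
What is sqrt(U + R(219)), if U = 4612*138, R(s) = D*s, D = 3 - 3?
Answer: 2*sqrt(159114) ≈ 797.78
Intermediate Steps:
D = 0
R(s) = 0 (R(s) = 0*s = 0)
U = 636456
sqrt(U + R(219)) = sqrt(636456 + 0) = sqrt(636456) = 2*sqrt(159114)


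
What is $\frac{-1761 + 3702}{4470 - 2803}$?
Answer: $\frac{1941}{1667} \approx 1.1644$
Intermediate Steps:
$\frac{-1761 + 3702}{4470 - 2803} = \frac{1941}{4470 - 2803} = \frac{1941}{1667}$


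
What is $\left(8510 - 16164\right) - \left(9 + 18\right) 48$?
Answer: $-8950$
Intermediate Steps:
$\left(8510 - 16164\right) - \left(9 + 18\right) 48 = -7654 - 27 \cdot 48 = -7654 - 1296 = -8950$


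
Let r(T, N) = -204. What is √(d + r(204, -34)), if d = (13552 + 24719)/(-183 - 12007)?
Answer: 3*I*√3420014210/12190 ≈ 14.392*I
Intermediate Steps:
d = -38271/12190 (d = 38271/(-12190) = 38271*(-1/12190) = -38271/12190 ≈ -3.1395)
√(d + r(204, -34)) = √(-38271/12190 - 204) = √(-2525031/12190) = 3*I*√3420014210/12190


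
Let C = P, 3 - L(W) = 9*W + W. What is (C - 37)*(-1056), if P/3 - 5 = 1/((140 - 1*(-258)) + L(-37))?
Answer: 5969568/257 ≈ 23228.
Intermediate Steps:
L(W) = 3 - 10*W (L(W) = 3 - (9*W + W) = 3 - 10*W)
P = 3856/257 (P = 15 + 3/((140 - 1*(-258)) + (3 - 10*(-37))) = 15 + 3/((140 + 258) + (3 + 370)) = 15 + 3/(398 + 373) = 15 + 3/771 = 15 + 3*(1/771) = 15 + 1/257 = 3856/257 ≈ 15.004)
C = 3856/257 ≈ 15.004
(C - 37)*(-1056) = (3856/257 - 37)*(-1056) = -5653/257*(-1056) = 5969568/257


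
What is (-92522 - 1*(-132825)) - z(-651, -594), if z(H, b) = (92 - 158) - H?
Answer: 39718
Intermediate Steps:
z(H, b) = -66 - H
(-92522 - 1*(-132825)) - z(-651, -594) = (-92522 - 1*(-132825)) - (-66 - 1*(-651)) = (-92522 + 132825) - (-66 + 651) = 40303 - 1*585 = 40303 - 585 = 39718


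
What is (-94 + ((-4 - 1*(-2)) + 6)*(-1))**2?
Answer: 9604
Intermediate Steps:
(-94 + ((-4 - 1*(-2)) + 6)*(-1))**2 = (-94 + ((-4 + 2) + 6)*(-1))**2 = (-94 + (-2 + 6)*(-1))**2 = (-94 + 4*(-1))**2 = (-94 - 4)**2 = (-98)**2 = 9604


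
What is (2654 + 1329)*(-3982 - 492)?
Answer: -17819942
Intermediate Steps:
(2654 + 1329)*(-3982 - 492) = 3983*(-4474) = -17819942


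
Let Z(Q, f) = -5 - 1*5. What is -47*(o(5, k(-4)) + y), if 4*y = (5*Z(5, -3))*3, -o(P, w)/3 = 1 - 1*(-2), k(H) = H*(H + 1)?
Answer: 4371/2 ≈ 2185.5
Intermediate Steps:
k(H) = H*(1 + H)
Z(Q, f) = -10 (Z(Q, f) = -5 - 5 = -10)
o(P, w) = -9 (o(P, w) = -3*(1 - 1*(-2)) = -3*(1 + 2) = -3*3 = -9)
y = -75/2 (y = ((5*(-10))*3)/4 = (-50*3)/4 = (1/4)*(-150) = -75/2 ≈ -37.500)
-47*(o(5, k(-4)) + y) = -47*(-9 - 75/2) = -47*(-93/2) = 4371/2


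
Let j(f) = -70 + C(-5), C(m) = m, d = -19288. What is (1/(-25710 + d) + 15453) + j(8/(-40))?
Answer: 691979243/44998 ≈ 15378.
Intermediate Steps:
j(f) = -75 (j(f) = -70 - 5 = -75)
(1/(-25710 + d) + 15453) + j(8/(-40)) = (1/(-25710 - 19288) + 15453) - 75 = (1/(-44998) + 15453) - 75 = (-1/44998 + 15453) - 75 = 695354093/44998 - 75 = 691979243/44998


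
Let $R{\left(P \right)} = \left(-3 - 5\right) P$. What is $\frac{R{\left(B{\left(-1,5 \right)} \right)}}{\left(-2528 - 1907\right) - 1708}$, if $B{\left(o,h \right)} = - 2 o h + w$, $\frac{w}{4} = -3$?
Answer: $- \frac{16}{6143} \approx -0.0026046$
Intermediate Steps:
$w = -12$ ($w = 4 \left(-3\right) = -12$)
$B{\left(o,h \right)} = -12 - 2 h o$ ($B{\left(o,h \right)} = - 2 o h - 12 = - 2 h o - 12 = -12 - 2 h o$)
$R{\left(P \right)} = - 8 P$
$\frac{R{\left(B{\left(-1,5 \right)} \right)}}{\left(-2528 - 1907\right) - 1708} = \frac{\left(-8\right) \left(-12 - 10 \left(-1\right)\right)}{\left(-2528 - 1907\right) - 1708} = \frac{\left(-8\right) \left(-12 + 10\right)}{-4435 - 1708} = \frac{\left(-8\right) \left(-2\right)}{-6143} = 16 \left(- \frac{1}{6143}\right) = - \frac{16}{6143}$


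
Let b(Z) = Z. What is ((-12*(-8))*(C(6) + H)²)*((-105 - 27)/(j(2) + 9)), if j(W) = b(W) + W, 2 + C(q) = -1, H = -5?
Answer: -811008/13 ≈ -62385.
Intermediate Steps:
C(q) = -3 (C(q) = -2 - 1 = -3)
j(W) = 2*W (j(W) = W + W = 2*W)
((-12*(-8))*(C(6) + H)²)*((-105 - 27)/(j(2) + 9)) = ((-12*(-8))*(-3 - 5)²)*((-105 - 27)/(2*2 + 9)) = (96*(-8)²)*(-132/(4 + 9)) = (96*64)*(-132/13) = 6144*(-132*1/13) = 6144*(-132/13) = -811008/13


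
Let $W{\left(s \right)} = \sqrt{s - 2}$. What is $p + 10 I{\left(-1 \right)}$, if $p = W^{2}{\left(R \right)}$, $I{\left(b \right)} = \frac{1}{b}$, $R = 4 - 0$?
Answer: $-8$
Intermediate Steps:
$R = 4$ ($R = 4 + 0 = 4$)
$W{\left(s \right)} = \sqrt{-2 + s}$
$p = 2$ ($p = \left(\sqrt{-2 + 4}\right)^{2} = \left(\sqrt{2}\right)^{2} = 2$)
$p + 10 I{\left(-1 \right)} = 2 + \frac{10}{-1} = 2 + 10 \left(-1\right) = 2 - 10 = -8$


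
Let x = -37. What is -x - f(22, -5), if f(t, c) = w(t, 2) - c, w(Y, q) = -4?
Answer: 36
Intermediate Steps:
f(t, c) = -4 - c
-x - f(22, -5) = -1*(-37) - (-4 - 1*(-5)) = 37 - (-4 + 5) = 37 - 1*1 = 37 - 1 = 36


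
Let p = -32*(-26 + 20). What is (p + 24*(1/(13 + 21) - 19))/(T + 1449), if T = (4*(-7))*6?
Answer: -1492/7259 ≈ -0.20554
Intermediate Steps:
T = -168 (T = -28*6 = -168)
p = 192 (p = -32*(-6) = 192)
(p + 24*(1/(13 + 21) - 19))/(T + 1449) = (192 + 24*(1/(13 + 21) - 19))/(-168 + 1449) = (192 + 24*(1/34 - 19))/1281 = (192 + 24*(1/34 - 19))*(1/1281) = (192 + 24*(-645/34))*(1/1281) = (192 - 7740/17)*(1/1281) = -4476/17*1/1281 = -1492/7259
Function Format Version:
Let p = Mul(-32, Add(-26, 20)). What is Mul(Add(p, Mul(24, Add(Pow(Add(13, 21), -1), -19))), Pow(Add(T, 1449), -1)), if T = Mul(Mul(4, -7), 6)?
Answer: Rational(-1492, 7259) ≈ -0.20554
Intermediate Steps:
T = -168 (T = Mul(-28, 6) = -168)
p = 192 (p = Mul(-32, -6) = 192)
Mul(Add(p, Mul(24, Add(Pow(Add(13, 21), -1), -19))), Pow(Add(T, 1449), -1)) = Mul(Add(192, Mul(24, Add(Pow(Add(13, 21), -1), -19))), Pow(Add(-168, 1449), -1)) = Mul(Add(192, Mul(24, Add(Pow(34, -1), -19))), Pow(1281, -1)) = Mul(Add(192, Mul(24, Add(Rational(1, 34), -19))), Rational(1, 1281)) = Mul(Add(192, Mul(24, Rational(-645, 34))), Rational(1, 1281)) = Mul(Add(192, Rational(-7740, 17)), Rational(1, 1281)) = Mul(Rational(-4476, 17), Rational(1, 1281)) = Rational(-1492, 7259)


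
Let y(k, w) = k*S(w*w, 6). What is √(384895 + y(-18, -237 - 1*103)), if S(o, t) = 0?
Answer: 7*√7855 ≈ 620.40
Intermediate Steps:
y(k, w) = 0 (y(k, w) = k*0 = 0)
√(384895 + y(-18, -237 - 1*103)) = √(384895 + 0) = √384895 = 7*√7855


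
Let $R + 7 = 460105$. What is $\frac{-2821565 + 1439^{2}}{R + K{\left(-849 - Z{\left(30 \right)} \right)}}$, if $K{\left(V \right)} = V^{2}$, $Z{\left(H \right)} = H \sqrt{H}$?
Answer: $- \frac{33590508028}{51154573563} + \frac{4249777040 \sqrt{30}}{153463720689} \approx -0.50497$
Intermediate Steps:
$Z{\left(H \right)} = H^{\frac{3}{2}}$
$R = 460098$ ($R = -7 + 460105 = 460098$)
$\frac{-2821565 + 1439^{2}}{R + K{\left(-849 - Z{\left(30 \right)} \right)}} = \frac{-2821565 + 1439^{2}}{460098 + \left(-849 - 30^{\frac{3}{2}}\right)^{2}} = \frac{-2821565 + 2070721}{460098 + \left(-849 - 30 \sqrt{30}\right)^{2}} = - \frac{750844}{460098 + \left(-849 - 30 \sqrt{30}\right)^{2}}$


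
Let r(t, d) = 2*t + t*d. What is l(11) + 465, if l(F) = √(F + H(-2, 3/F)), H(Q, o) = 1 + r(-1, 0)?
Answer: 465 + √10 ≈ 468.16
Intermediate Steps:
r(t, d) = 2*t + d*t
H(Q, o) = -1 (H(Q, o) = 1 - (2 + 0) = 1 - 1*2 = 1 - 2 = -1)
l(F) = √(-1 + F) (l(F) = √(F - 1) = √(-1 + F))
l(11) + 465 = √(-1 + 11) + 465 = √10 + 465 = 465 + √10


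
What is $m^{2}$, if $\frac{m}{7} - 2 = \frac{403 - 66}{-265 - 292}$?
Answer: $\frac{29582721}{310249} \approx 95.352$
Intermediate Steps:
$m = \frac{5439}{557}$ ($m = 14 + 7 \frac{403 - 66}{-265 - 292} = 14 + 7 \frac{337}{-557} = 14 + 7 \cdot 337 \left(- \frac{1}{557}\right) = 14 + 7 \left(- \frac{337}{557}\right) = 14 - \frac{2359}{557} = \frac{5439}{557} \approx 9.7648$)
$m^{2} = \left(\frac{5439}{557}\right)^{2} = \frac{29582721}{310249}$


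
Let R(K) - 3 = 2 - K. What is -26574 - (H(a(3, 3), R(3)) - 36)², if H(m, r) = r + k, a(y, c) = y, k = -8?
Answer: -28338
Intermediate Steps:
R(K) = 5 - K (R(K) = 3 + (2 - K) = 5 - K)
H(m, r) = -8 + r (H(m, r) = r - 8 = -8 + r)
-26574 - (H(a(3, 3), R(3)) - 36)² = -26574 - ((-8 + (5 - 1*3)) - 36)² = -26574 - ((-8 + (5 - 3)) - 36)² = -26574 - ((-8 + 2) - 36)² = -26574 - (-6 - 36)² = -26574 - 1*(-42)² = -26574 - 1*1764 = -26574 - 1764 = -28338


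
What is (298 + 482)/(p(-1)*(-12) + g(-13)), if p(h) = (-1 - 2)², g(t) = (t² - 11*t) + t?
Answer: 780/191 ≈ 4.0838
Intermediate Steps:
g(t) = t² - 10*t
p(h) = 9 (p(h) = (-3)² = 9)
(298 + 482)/(p(-1)*(-12) + g(-13)) = (298 + 482)/(9*(-12) - 13*(-10 - 13)) = 780/(-108 - 13*(-23)) = 780/(-108 + 299) = 780/191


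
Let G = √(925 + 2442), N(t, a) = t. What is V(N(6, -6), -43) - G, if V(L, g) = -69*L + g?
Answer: -457 - √3367 ≈ -515.03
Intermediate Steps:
G = √3367 ≈ 58.026
V(L, g) = g - 69*L
V(N(6, -6), -43) - G = (-43 - 69*6) - √3367 = (-43 - 414) - √3367 = -457 - √3367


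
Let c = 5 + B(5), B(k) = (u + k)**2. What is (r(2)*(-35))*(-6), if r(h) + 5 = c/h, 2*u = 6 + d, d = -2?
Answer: 4620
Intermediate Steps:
u = 2 (u = (6 - 2)/2 = (1/2)*4 = 2)
B(k) = (2 + k)**2
c = 54 (c = 5 + (2 + 5)**2 = 5 + 7**2 = 5 + 49 = 54)
r(h) = -5 + 54/h
(r(2)*(-35))*(-6) = ((-5 + 54/2)*(-35))*(-6) = ((-5 + 54*(1/2))*(-35))*(-6) = ((-5 + 27)*(-35))*(-6) = (22*(-35))*(-6) = -770*(-6) = 4620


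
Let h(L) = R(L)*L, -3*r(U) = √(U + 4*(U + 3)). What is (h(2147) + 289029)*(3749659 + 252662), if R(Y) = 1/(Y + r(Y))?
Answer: 47978749159667748207/41475734 + 25778949561*√10747/41475734 ≈ 1.1568e+12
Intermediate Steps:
r(U) = -√(12 + 5*U)/3 (r(U) = -√(U + 4*(U + 3))/3 = -√(U + 4*(3 + U))/3 = -√(U + (12 + 4*U))/3 = -√(12 + 5*U)/3)
R(Y) = 1/(Y - √(12 + 5*Y)/3)
h(L) = 3*L/(-√(12 + 5*L) + 3*L) (h(L) = (3/(-√(12 + 5*L) + 3*L))*L = 3*L/(-√(12 + 5*L) + 3*L))
(h(2147) + 289029)*(3749659 + 252662) = (3*2147/(-√(12 + 5*2147) + 3*2147) + 289029)*(3749659 + 252662) = (3*2147/(-√(12 + 10735) + 6441) + 289029)*4002321 = (3*2147/(-√10747 + 6441) + 289029)*4002321 = (3*2147/(6441 - √10747) + 289029)*4002321 = (6441/(6441 - √10747) + 289029)*4002321 = (289029 + 6441/(6441 - √10747))*4002321 = 1156786836309 + 25778949561/(6441 - √10747)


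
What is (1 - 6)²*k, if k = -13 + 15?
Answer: 50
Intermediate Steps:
k = 2
(1 - 6)²*k = (1 - 6)²*2 = (-5)²*2 = 25*2 = 50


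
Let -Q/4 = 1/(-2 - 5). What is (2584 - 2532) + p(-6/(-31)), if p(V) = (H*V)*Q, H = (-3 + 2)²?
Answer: 11308/217 ≈ 52.111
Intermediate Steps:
Q = 4/7 (Q = -4/(-2 - 5) = -4/(-7) = -4*(-⅐) = 4/7 ≈ 0.57143)
H = 1 (H = (-1)² = 1)
p(V) = 4*V/7 (p(V) = (1*V)*(4/7) = V*(4/7) = 4*V/7)
(2584 - 2532) + p(-6/(-31)) = (2584 - 2532) + 4*(-6/(-31))/7 = 52 + 4*(-6*(-1/31))/7 = 52 + (4/7)*(6/31) = 52 + 24/217 = 11308/217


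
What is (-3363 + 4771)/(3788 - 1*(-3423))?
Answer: 1408/7211 ≈ 0.19526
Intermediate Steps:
(-3363 + 4771)/(3788 - 1*(-3423)) = 1408/(3788 + 3423) = 1408/7211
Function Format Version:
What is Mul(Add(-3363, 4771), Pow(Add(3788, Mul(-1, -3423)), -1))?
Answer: Rational(1408, 7211) ≈ 0.19526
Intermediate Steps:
Mul(Add(-3363, 4771), Pow(Add(3788, Mul(-1, -3423)), -1)) = Mul(1408, Pow(Add(3788, 3423), -1)) = Mul(1408, Pow(7211, -1)) = Mul(1408, Rational(1, 7211)) = Rational(1408, 7211)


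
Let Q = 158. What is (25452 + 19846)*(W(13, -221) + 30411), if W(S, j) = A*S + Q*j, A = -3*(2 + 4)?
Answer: -214757818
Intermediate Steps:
A = -18 (A = -3*6 = -18)
W(S, j) = -18*S + 158*j
(25452 + 19846)*(W(13, -221) + 30411) = (25452 + 19846)*((-18*13 + 158*(-221)) + 30411) = 45298*((-234 - 34918) + 30411) = 45298*(-35152 + 30411) = 45298*(-4741) = -214757818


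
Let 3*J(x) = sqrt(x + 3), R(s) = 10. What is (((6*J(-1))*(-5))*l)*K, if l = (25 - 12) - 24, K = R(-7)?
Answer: 1100*sqrt(2) ≈ 1555.6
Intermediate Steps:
K = 10
J(x) = sqrt(3 + x)/3 (J(x) = sqrt(x + 3)/3 = sqrt(3 + x)/3)
l = -11 (l = 13 - 24 = -11)
(((6*J(-1))*(-5))*l)*K = (((6*(sqrt(3 - 1)/3))*(-5))*(-11))*10 = (((6*(sqrt(2)/3))*(-5))*(-11))*10 = (((2*sqrt(2))*(-5))*(-11))*10 = (-10*sqrt(2)*(-11))*10 = (110*sqrt(2))*10 = 1100*sqrt(2)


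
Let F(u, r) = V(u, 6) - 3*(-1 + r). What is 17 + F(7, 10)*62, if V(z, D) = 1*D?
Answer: -1285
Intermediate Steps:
V(z, D) = D
F(u, r) = 9 - 3*r (F(u, r) = 6 - 3*(-1 + r) = 6 - (-3 + 3*r) = 6 + (3 - 3*r) = 9 - 3*r)
17 + F(7, 10)*62 = 17 + (9 - 3*10)*62 = 17 + (9 - 30)*62 = 17 - 21*62 = 17 - 1302 = -1285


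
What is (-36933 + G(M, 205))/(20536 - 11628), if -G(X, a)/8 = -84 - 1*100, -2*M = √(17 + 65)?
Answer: -35461/8908 ≈ -3.9808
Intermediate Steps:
M = -√82/2 (M = -√(17 + 65)/2 = -√82/2 ≈ -4.5277)
G(X, a) = 1472 (G(X, a) = -8*(-84 - 1*100) = -8*(-84 - 100) = -8*(-184) = 1472)
(-36933 + G(M, 205))/(20536 - 11628) = (-36933 + 1472)/(20536 - 11628) = -35461/8908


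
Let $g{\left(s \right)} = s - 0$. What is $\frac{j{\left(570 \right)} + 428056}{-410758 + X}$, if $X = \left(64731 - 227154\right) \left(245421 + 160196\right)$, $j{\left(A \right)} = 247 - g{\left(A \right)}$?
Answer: $- \frac{427733}{65881940749} \approx -6.4924 \cdot 10^{-6}$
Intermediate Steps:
$g{\left(s \right)} = s$ ($g{\left(s \right)} = s + 0 = s$)
$j{\left(A \right)} = 247 - A$
$X = -65881529991$ ($X = \left(-162423\right) 405617 = -65881529991$)
$\frac{j{\left(570 \right)} + 428056}{-410758 + X} = \frac{\left(247 - 570\right) + 428056}{-410758 - 65881529991} = \frac{\left(247 - 570\right) + 428056}{-65881940749} = \left(-323 + 428056\right) \left(- \frac{1}{65881940749}\right) = 427733 \left(- \frac{1}{65881940749}\right) = - \frac{427733}{65881940749}$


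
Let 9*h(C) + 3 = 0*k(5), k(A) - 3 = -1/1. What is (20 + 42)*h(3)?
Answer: -62/3 ≈ -20.667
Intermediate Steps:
k(A) = 2 (k(A) = 3 - 1/1 = 3 - 1*1 = 3 - 1 = 2)
h(C) = -1/3 (h(C) = -1/3 + (0*2)/9 = -1/3 + (1/9)*0 = -1/3 + 0 = -1/3)
(20 + 42)*h(3) = (20 + 42)*(-1/3) = 62*(-1/3) = -62/3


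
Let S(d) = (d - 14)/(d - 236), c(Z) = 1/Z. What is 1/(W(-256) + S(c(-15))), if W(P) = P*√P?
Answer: 747151/210364159536617 + 51358437376*I/210364159536617 ≈ 3.5517e-9 + 0.00024414*I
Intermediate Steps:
W(P) = P^(3/2)
c(Z) = 1/Z
S(d) = (-14 + d)/(-236 + d)
1/(W(-256) + S(c(-15))) = 1/((-256)^(3/2) + (-14 + 1/(-15))/(-236 + 1/(-15))) = 1/(-4096*I + (-14 - 1/15)/(-236 - 1/15)) = 1/(-4096*I - 211/15/(-3541/15)) = 1/(-4096*I - 15/3541*(-211/15)) = 1/(-4096*I + 211/3541) = 1/(211/3541 - 4096*I) = 12538681*(211/3541 + 4096*I)/210364159536617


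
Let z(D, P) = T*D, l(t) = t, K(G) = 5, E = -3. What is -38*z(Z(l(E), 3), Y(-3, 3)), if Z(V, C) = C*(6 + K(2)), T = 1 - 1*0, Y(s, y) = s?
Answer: -1254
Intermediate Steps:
T = 1 (T = 1 + 0 = 1)
Z(V, C) = 11*C (Z(V, C) = C*(6 + 5) = C*11 = 11*C)
z(D, P) = D (z(D, P) = 1*D = D)
-38*z(Z(l(E), 3), Y(-3, 3)) = -418*3 = -38*33 = -1254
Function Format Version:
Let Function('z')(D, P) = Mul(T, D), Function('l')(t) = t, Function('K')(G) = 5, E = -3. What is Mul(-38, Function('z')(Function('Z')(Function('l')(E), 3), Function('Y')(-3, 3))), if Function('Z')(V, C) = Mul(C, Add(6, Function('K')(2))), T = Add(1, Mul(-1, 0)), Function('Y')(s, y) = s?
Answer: -1254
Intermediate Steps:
T = 1 (T = Add(1, 0) = 1)
Function('Z')(V, C) = Mul(11, C) (Function('Z')(V, C) = Mul(C, Add(6, 5)) = Mul(C, 11) = Mul(11, C))
Function('z')(D, P) = D (Function('z')(D, P) = Mul(1, D) = D)
Mul(-38, Function('z')(Function('Z')(Function('l')(E), 3), Function('Y')(-3, 3))) = Mul(-38, Mul(11, 3)) = Mul(-38, 33) = -1254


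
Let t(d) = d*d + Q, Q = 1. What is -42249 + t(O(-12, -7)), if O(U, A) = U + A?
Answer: -41887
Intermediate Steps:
O(U, A) = A + U
t(d) = 1 + d**2 (t(d) = d*d + 1 = d**2 + 1 = 1 + d**2)
-42249 + t(O(-12, -7)) = -42249 + (1 + (-7 - 12)**2) = -42249 + (1 + (-19)**2) = -42249 + (1 + 361) = -42249 + 362 = -41887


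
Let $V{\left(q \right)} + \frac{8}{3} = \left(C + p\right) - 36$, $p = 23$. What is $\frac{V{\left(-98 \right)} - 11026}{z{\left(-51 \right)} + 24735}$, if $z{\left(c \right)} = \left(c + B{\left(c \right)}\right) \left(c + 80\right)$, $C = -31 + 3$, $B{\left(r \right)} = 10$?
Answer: $- \frac{33209}{70638} \approx -0.47013$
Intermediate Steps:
$C = -28$
$V{\left(q \right)} = - \frac{131}{3}$ ($V{\left(q \right)} = - \frac{8}{3} + \left(\left(-28 + 23\right) - 36\right) = - \frac{8}{3} - 41 = - \frac{131}{3}$)
$z{\left(c \right)} = \left(10 + c\right) \left(80 + c\right)$ ($z{\left(c \right)} = \left(c + 10\right) \left(c + 80\right) = \left(10 + c\right) \left(80 + c\right)$)
$\frac{V{\left(-98 \right)} - 11026}{z{\left(-51 \right)} + 24735} = \frac{- \frac{131}{3} - 11026}{\left(800 + \left(-51\right)^{2} + 90 \left(-51\right)\right) + 24735} = - \frac{33209}{3 \left(\left(800 + 2601 - 4590\right) + 24735\right)} = - \frac{33209}{3 \left(-1189 + 24735\right)} = - \frac{33209}{3 \cdot 23546} = \left(- \frac{33209}{3}\right) \frac{1}{23546} = - \frac{33209}{70638}$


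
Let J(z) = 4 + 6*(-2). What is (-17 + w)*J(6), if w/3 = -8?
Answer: 328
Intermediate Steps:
w = -24 (w = 3*(-8) = -24)
J(z) = -8 (J(z) = 4 - 12 = -8)
(-17 + w)*J(6) = (-17 - 24)*(-8) = -41*(-8) = 328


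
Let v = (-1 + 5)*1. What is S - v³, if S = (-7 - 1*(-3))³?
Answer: -128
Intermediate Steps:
v = 4 (v = 4*1 = 4)
S = -64 (S = (-7 + 3)³ = (-4)³ = -64)
S - v³ = -64 - 1*4³ = -64 - 1*64 = -64 - 64 = -128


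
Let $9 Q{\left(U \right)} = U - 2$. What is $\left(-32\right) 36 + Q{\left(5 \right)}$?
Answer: $- \frac{3455}{3} \approx -1151.7$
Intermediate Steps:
$Q{\left(U \right)} = - \frac{2}{9} + \frac{U}{9}$ ($Q{\left(U \right)} = \frac{U - 2}{9} = \frac{-2 + U}{9} = - \frac{2}{9} + \frac{U}{9}$)
$\left(-32\right) 36 + Q{\left(5 \right)} = \left(-32\right) 36 + \left(- \frac{2}{9} + \frac{1}{9} \cdot 5\right) = -1152 + \left(- \frac{2}{9} + \frac{5}{9}\right) = -1152 + \frac{1}{3} = - \frac{3455}{3}$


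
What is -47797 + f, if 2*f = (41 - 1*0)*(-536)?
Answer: -58785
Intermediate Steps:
f = -10988 (f = ((41 - 1*0)*(-536))/2 = ((41 + 0)*(-536))/2 = (41*(-536))/2 = (½)*(-21976) = -10988)
-47797 + f = -47797 - 10988 = -58785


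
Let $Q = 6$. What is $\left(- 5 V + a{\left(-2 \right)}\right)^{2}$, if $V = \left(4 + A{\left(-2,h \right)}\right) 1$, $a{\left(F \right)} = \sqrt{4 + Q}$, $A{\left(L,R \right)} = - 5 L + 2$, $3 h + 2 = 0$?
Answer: $\left(80 - \sqrt{10}\right)^{2} \approx 5904.0$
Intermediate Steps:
$h = - \frac{2}{3}$ ($h = - \frac{2}{3} + \frac{1}{3} \cdot 0 = - \frac{2}{3} + 0 = - \frac{2}{3} \approx -0.66667$)
$A{\left(L,R \right)} = 2 - 5 L$
$a{\left(F \right)} = \sqrt{10}$ ($a{\left(F \right)} = \sqrt{4 + 6} = \sqrt{10}$)
$V = 16$ ($V = \left(4 + \left(2 - -10\right)\right) 1 = \left(4 + \left(2 + 10\right)\right) 1 = \left(4 + 12\right) 1 = 16 \cdot 1 = 16$)
$\left(- 5 V + a{\left(-2 \right)}\right)^{2} = \left(\left(-5\right) 16 + \sqrt{10}\right)^{2} = \left(-80 + \sqrt{10}\right)^{2}$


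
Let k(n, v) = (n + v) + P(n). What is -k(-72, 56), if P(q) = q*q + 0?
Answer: -5168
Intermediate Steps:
P(q) = q² (P(q) = q² + 0 = q²)
k(n, v) = n + v + n² (k(n, v) = (n + v) + n² = n + v + n²)
-k(-72, 56) = -(-72 + 56 + (-72)²) = -(-72 + 56 + 5184) = -1*5168 = -5168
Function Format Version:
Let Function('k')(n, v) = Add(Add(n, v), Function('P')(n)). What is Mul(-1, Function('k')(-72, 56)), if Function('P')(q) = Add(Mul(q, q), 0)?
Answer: -5168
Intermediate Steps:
Function('P')(q) = Pow(q, 2) (Function('P')(q) = Add(Pow(q, 2), 0) = Pow(q, 2))
Function('k')(n, v) = Add(n, v, Pow(n, 2)) (Function('k')(n, v) = Add(Add(n, v), Pow(n, 2)) = Add(n, v, Pow(n, 2)))
Mul(-1, Function('k')(-72, 56)) = Mul(-1, Add(-72, 56, Pow(-72, 2))) = Mul(-1, Add(-72, 56, 5184)) = Mul(-1, 5168) = -5168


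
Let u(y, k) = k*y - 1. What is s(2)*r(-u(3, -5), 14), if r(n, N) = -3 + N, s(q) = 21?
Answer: 231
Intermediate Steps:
u(y, k) = -1 + k*y
s(2)*r(-u(3, -5), 14) = 21*(-3 + 14) = 21*11 = 231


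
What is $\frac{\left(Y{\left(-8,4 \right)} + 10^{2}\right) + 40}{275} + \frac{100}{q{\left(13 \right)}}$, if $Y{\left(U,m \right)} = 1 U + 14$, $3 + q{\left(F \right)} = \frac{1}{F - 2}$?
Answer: $- \frac{74457}{2200} \approx -33.844$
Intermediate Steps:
$q{\left(F \right)} = -3 + \frac{1}{-2 + F}$ ($q{\left(F \right)} = -3 + \frac{1}{F - 2} = -3 + \frac{1}{-2 + F}$)
$Y{\left(U,m \right)} = 14 + U$ ($Y{\left(U,m \right)} = U + 14 = 14 + U$)
$\frac{\left(Y{\left(-8,4 \right)} + 10^{2}\right) + 40}{275} + \frac{100}{q{\left(13 \right)}} = \frac{\left(\left(14 - 8\right) + 10^{2}\right) + 40}{275} + \frac{100}{\frac{1}{-2 + 13} \left(7 - 39\right)} = \left(\left(6 + 100\right) + 40\right) \frac{1}{275} + \frac{100}{\frac{1}{11} \left(7 - 39\right)} = \left(106 + 40\right) \frac{1}{275} + \frac{100}{\frac{1}{11} \left(-32\right)} = 146 \cdot \frac{1}{275} + \frac{100}{- \frac{32}{11}} = \frac{146}{275} + 100 \left(- \frac{11}{32}\right) = \frac{146}{275} - \frac{275}{8} = - \frac{74457}{2200}$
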